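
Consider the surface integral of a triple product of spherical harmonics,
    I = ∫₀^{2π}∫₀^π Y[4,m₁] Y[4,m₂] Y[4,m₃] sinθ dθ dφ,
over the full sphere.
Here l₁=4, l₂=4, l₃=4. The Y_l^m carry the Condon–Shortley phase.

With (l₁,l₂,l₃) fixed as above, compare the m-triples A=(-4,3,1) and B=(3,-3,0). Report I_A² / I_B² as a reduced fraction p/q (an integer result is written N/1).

l's match ⇒ only the (l;m) 3-j factors differ between A and B.
A: triangle coeff Δ(4,4,4) = 1/450450; Σ_t [4,4]: t=4:+1/3456 = 1/3456; (3j)²=35/1287 [(4 4 4; -4 3 1)], sign=-1
B: triangle coeff Δ(4,4,4) = 1/450450; Σ_t [0,1]: t=0:+1/864 t=1:−1/3456 = 1/1152; (3j)²=7/286 [(4 4 4; 3 -3 0)], sign=+1
I_A²/I_B² = (35/1287)/(7/286) = 10/9

10/9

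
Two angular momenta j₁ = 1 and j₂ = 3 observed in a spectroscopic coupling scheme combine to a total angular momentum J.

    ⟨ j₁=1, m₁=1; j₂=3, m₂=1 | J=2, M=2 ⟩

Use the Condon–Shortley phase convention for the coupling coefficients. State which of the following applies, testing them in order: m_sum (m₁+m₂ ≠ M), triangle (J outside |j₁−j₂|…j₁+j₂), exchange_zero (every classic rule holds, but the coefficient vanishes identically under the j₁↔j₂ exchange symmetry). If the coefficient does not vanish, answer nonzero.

m-sum: m₁+m₂ = 1+1 = 2, M = 2  ✓
triangle: |j₁−j₂| = 2 ≤ J = 2 ≤ j₁+j₂ = 4  ✓
exchange: j₁≠j₂ or m₁≠m₂ — the exchange symmetry imposes no constraint here
value check: CG = +√(1/21) = +0.218218 ≠ 0

nonzero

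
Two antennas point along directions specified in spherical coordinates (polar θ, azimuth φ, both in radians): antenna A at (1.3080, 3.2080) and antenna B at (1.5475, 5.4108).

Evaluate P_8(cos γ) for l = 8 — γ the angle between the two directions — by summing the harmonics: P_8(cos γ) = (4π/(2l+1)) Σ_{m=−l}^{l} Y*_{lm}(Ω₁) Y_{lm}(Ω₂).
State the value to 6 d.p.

Expand P_8 via completeness: Σ_{m} conj(Y_{8,m}) at Ω₁ times Y_{8,m} at Ω₂ —
  term(m=-8) = (0.067536, 0.188734)   from Y*(Ω₁)=(0.336033, 0.197456), Y(Ω₂)=(0.394723, 0.329712)
  term(m=-7) = (-0.019274, -0.005717)   from Y*(Ω₁)=(-0.374898, -0.188014), Y(Ω₂)=(0.047190, -0.008416)
  term(m=-6) = (-0.001114, 0.000847)   from Y*(Ω₁)=(0.003460, 0.001457), Y(Ω₂)=(-0.185831, 0.323118)
  term(m=-5) = (0.000368, 0.019951)   from Y*(Ω₁)=(0.333331, 0.114933), Y(Ω₂)=(0.019431, 0.053154)
  term(m=-4) = (0.036749, 0.025881)   from Y*(Ω₁)=(-0.130180, -0.035416), Y(Ω₂)=(-0.313198, -0.113599)
  term(m=-3) = (0.016725, -0.005639)   from Y*(Ω₁)=(-0.285008, -0.057543), Y(Ω₂)=(-0.052546, 0.030396)
  term(m=-2) = (0.017823, -0.056262)   from Y*(Ω₁)=(0.184760, 0.024684), Y(Ω₂)=(0.054805, -0.311835)
  term(m=-1) = (-0.009535, -0.013022)   from Y*(Ω₁)=(0.257786, 0.017144), Y(Ω₂)=(-0.040169, -0.047844)
  term(m=+0) = (-0.062424, -0.000000)   from Y*(Ω₁)=(-0.200176, -0.000000), Y(Ω₂)=(0.311843, 0.000000)
  term(m=+1) = (-0.009535, 0.013022)   from Y*(Ω₁)=(-0.257786, 0.017144), Y(Ω₂)=(0.040169, -0.047844)
  term(m=+2) = (0.017823, 0.056262)   from Y*(Ω₁)=(0.184760, -0.024684), Y(Ω₂)=(0.054805, 0.311835)
  term(m=+3) = (0.016725, 0.005639)   from Y*(Ω₁)=(0.285008, -0.057543), Y(Ω₂)=(0.052546, 0.030396)
  term(m=+4) = (0.036749, -0.025881)   from Y*(Ω₁)=(-0.130180, 0.035416), Y(Ω₂)=(-0.313198, 0.113599)
  term(m=+5) = (0.000368, -0.019951)   from Y*(Ω₁)=(-0.333331, 0.114933), Y(Ω₂)=(-0.019431, 0.053154)
  term(m=+6) = (-0.001114, -0.000847)   from Y*(Ω₁)=(0.003460, -0.001457), Y(Ω₂)=(-0.185831, -0.323118)
  term(m=+7) = (-0.019274, 0.005717)   from Y*(Ω₁)=(0.374898, -0.188014), Y(Ω₂)=(-0.047190, -0.008416)
  term(m=+8) = (0.067536, -0.188734)   from Y*(Ω₁)=(0.336033, -0.197456), Y(Ω₂)=(0.394723, -0.329712)
Accumulated sum (0.156134, 0.000000); after 4π/(2l+1) scaling, (0.115414, 0.000000) ⇒ P_8 = 0.115414

0.115414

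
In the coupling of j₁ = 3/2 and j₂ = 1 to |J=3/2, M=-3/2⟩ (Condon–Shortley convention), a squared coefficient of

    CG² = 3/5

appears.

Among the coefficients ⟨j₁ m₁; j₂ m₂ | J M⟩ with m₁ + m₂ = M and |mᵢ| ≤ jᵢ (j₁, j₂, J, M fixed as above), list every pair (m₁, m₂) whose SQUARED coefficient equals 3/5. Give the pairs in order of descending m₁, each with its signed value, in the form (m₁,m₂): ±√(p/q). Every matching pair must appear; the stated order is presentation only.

Admissible pairs with m₁+m₂ = M = -3/2: (-3/2,0), (-1/2,-1)
  (m₁,m₂)=(-1/2,-1): CG² = 2/5, CG = +√(2/5)
  (m₁,m₂)=(-3/2,0): CG² = 3/5, CG = −√(3/5)   ← matches the target
Pairs with CG² = 3/5: (-3/2,0): −√(3/5)

(-3/2,0): −√(3/5)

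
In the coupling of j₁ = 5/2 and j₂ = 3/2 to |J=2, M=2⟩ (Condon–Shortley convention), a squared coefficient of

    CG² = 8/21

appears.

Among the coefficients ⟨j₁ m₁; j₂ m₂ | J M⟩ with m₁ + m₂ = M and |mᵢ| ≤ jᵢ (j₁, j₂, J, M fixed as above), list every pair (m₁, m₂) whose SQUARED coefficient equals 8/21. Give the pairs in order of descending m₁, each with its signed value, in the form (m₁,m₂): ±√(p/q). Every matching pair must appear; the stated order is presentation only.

Admissible pairs with m₁+m₂ = M = 2: (1/2,3/2), (3/2,1/2), (5/2,-1/2)
  (m₁,m₂)=(5/2,-1/2): CG² = 10/21, CG = +√(10/21)
  (m₁,m₂)=(3/2,1/2): CG² = 8/21, CG = −√(8/21)   ← matches the target
  (m₁,m₂)=(1/2,3/2): CG² = 1/7, CG = +√(1/7)
Pairs with CG² = 8/21: (3/2,1/2): −√(8/21)

(3/2,1/2): −√(8/21)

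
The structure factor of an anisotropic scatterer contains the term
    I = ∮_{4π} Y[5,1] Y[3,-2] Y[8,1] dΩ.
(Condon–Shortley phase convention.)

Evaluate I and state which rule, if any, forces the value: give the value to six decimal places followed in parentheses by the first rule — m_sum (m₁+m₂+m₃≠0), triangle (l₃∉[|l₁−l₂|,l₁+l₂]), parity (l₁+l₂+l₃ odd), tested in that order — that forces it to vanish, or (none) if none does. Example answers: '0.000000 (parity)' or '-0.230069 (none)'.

-0.124685 (none)

m-sum 0 ✓  L=16 even ✓  2≤8≤8 ✓
Π(2lᵢ+1) = 11×7×17 = 1309
triangle coeff Δ(5,3,8) = 1/136136
Σ_t [0,0]: t=0:+1/518400 = 1/518400
(3j)²=56/2431 [(5 3 8; 0 0 0)], sign=+1
Σ_t [0,0]: t=0:+1/2073600 = 1/2073600
(3j)²=63/9724 [(5 3 8; 1 -2 1)], sign=-1
⇒ 4πI² = 6174/31603
I = (-1)√(6174/31603/(4π)) = -0.12468500
No selection rule forces the value: the integral is nonzero (none).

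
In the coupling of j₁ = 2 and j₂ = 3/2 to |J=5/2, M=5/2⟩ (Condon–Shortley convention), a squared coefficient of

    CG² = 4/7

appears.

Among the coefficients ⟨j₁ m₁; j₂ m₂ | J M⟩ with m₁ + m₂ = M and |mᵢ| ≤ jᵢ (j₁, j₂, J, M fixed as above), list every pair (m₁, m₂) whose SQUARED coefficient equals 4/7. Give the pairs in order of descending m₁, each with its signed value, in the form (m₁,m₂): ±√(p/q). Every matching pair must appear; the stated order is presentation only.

Admissible pairs with m₁+m₂ = M = 5/2: (1,3/2), (2,1/2)
  (m₁,m₂)=(2,1/2): CG² = 4/7, CG = +√(4/7)   ← matches the target
  (m₁,m₂)=(1,3/2): CG² = 3/7, CG = −√(3/7)
Pairs with CG² = 4/7: (2,1/2): +√(4/7)

(2,1/2): +√(4/7)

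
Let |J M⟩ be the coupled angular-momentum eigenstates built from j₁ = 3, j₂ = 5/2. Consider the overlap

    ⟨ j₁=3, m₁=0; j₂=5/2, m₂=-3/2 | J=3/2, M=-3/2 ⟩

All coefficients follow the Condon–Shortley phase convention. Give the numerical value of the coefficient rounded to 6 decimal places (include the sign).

triangle: 4!×2!×1!/8! = 48/40320
(j±m)!: 3!×3!×1!×4!×0!×3! = 5184
prefactor² = (2J+1)×Δ×N² = 864/35
  k=1: −1/(1!×3!×2!×0!×0!×1!) = -1/12
Σ = -1/12  ⇒  CG² = 864/35×(-1/12)² = 6/35
CG = −√(6/35) = -0.414039

-0.414039  (= −√(6/35))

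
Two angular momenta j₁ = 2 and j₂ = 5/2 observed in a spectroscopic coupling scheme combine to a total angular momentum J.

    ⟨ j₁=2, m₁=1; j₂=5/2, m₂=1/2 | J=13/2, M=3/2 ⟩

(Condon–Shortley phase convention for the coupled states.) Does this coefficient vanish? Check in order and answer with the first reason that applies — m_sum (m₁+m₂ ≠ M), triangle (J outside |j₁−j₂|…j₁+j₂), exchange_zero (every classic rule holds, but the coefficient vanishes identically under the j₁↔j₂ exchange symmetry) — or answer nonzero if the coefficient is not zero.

m-sum: m₁+m₂ = 1+1/2 = 3/2, M = 3/2  ✓
triangle: need |j₁−j₂| ≤ J ≤ j₁+j₂, i.e. J ∈ [1/2, 9/2]; J = 13/2 is outside ✗ ⇒ coefficient is 0

triangle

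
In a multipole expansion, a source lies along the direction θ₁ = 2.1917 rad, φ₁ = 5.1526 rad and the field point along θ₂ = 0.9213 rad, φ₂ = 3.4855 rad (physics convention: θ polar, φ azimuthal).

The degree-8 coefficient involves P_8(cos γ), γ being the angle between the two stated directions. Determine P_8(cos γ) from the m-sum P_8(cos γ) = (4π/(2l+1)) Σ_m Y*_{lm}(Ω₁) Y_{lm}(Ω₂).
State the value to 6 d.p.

Addition theorem: P_8(cos γ) = (4π/17) Σ_m Y*_{lm}(Ω₁) Y_{lm}(Ω₂), m = −8…8:
  [-8]  conj(Y_{8,-8})(Ω₁) = -0.09167 - 0.03663j ; Y_{8,-8}(Ω₂) = -0.07713 - 0.03173j ; Δ = 0.00591 + 0.00573j
  [-7]  conj(Y_{8,-7})(Ω₁) = 0.01697 + 0.28193j ; Y_{8,-7}(Ω₂) = 0.18806 + 0.16974j ; Δ = -0.04467 + 0.05590j
  [-6]  conj(Y_{8,-6})(Ω₁) = 0.38983 - 0.21313j ; Y_{8,-6}(Ω₂) = -0.20377 - 0.37961j ; Δ = -0.16035 - 0.10455j
  [-5]  conj(Y_{8,-5})(Ω₁) = -0.28253 - 0.20611j ; Y_{8,-5}(Ω₂) = 0.05805 + 0.38740j ; Δ = 0.06345 - 0.12142j
  [-4]  conj(Y_{8,-4})(Ω₁) = 0.00990 - 0.05146j ; Y_{8,-4}(Ω₂) = 0.00491 - 0.02484j ; Δ = -0.00123 - 0.00050j
  [-3]  conj(Y_{8,-3})(Ω₁) = -0.35294 + 0.09018j ; Y_{8,-3}(Ω₂) = 0.17701 - 0.29592j ; Δ = -0.03579 + 0.12041j
  [-2]  conj(Y_{8,-2})(Ω₁) = 0.09073 + 0.10985j ; Y_{8,-2}(Ω₂) = -0.16808 + 0.13810j ; Δ = -0.03042 - 0.00593j
  [-1]  conj(Y_{8,-1})(Ω₁) = -0.12997 + 0.27592j ; Y_{8,-1}(Ω₂) = -0.24086 + 0.08626j ; Δ = 0.00750 - 0.07767j
  [+0]  conj(Y_{8,0})(Ω₁) = 0.19191 + 0.00000j ; Y_{8,0}(Ω₂) = 0.26029 + 0.00000j ; Δ = 0.04995 + 0.00000j
  [+1]  conj(Y_{8,1})(Ω₁) = 0.12997 + 0.27592j ; Y_{8,1}(Ω₂) = 0.24086 + 0.08626j ; Δ = 0.00750 + 0.07767j
  [+2]  conj(Y_{8,2})(Ω₁) = 0.09073 - 0.10985j ; Y_{8,2}(Ω₂) = -0.16808 - 0.13810j ; Δ = -0.03042 + 0.00593j
  [+3]  conj(Y_{8,3})(Ω₁) = 0.35294 + 0.09018j ; Y_{8,3}(Ω₂) = -0.17701 - 0.29592j ; Δ = -0.03579 - 0.12041j
  [+4]  conj(Y_{8,4})(Ω₁) = 0.00990 + 0.05146j ; Y_{8,4}(Ω₂) = 0.00491 + 0.02484j ; Δ = -0.00123 + 0.00050j
  [+5]  conj(Y_{8,5})(Ω₁) = 0.28253 - 0.20611j ; Y_{8,5}(Ω₂) = -0.05805 + 0.38740j ; Δ = 0.06345 + 0.12142j
  [+6]  conj(Y_{8,6})(Ω₁) = 0.38983 + 0.21313j ; Y_{8,6}(Ω₂) = -0.20377 + 0.37961j ; Δ = -0.16035 + 0.10455j
  [+7]  conj(Y_{8,7})(Ω₁) = -0.01697 + 0.28193j ; Y_{8,7}(Ω₂) = -0.18806 + 0.16974j ; Δ = -0.04467 - 0.05590j
  [+8]  conj(Y_{8,8})(Ω₁) = -0.09167 + 0.03663j ; Y_{8,8}(Ω₂) = -0.07713 + 0.03173j ; Δ = 0.00591 - 0.00573j
Σ over m = -0.34123 + 0.00000j; ×(4π/17) → -0.25224 + 0.00000j. Real part: -0.252239

-0.252239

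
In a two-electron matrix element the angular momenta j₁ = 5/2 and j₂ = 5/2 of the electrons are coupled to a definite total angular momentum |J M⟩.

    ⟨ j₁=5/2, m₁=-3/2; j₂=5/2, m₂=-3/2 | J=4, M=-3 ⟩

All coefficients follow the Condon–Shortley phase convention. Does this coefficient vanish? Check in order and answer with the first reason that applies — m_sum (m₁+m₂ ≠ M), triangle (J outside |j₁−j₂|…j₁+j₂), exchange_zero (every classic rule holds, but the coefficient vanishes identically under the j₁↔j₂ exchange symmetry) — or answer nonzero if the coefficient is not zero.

exchange_zero

m-sum: m₁+m₂ = -3/2+(-3/2) = -3, M = -3  ✓
triangle: |j₁−j₂| = 0 ≤ J = 4 ≤ j₁+j₂ = 5  ✓
exchange: j₁=j₂ and m₁=m₂, and (−1)^(j₁+j₂−J) = (−1)^1 = −1 forces ⟨j₁m₁;j₂m₂|JM⟩ = −⟨j₂m₂;j₁m₁|JM⟩ = −⟨j₁m₁;j₂m₂|JM⟩ ⇒ the coefficient vanishes identically
Racah sum check: Σ_k collapses to 0 ⇒ CG = 0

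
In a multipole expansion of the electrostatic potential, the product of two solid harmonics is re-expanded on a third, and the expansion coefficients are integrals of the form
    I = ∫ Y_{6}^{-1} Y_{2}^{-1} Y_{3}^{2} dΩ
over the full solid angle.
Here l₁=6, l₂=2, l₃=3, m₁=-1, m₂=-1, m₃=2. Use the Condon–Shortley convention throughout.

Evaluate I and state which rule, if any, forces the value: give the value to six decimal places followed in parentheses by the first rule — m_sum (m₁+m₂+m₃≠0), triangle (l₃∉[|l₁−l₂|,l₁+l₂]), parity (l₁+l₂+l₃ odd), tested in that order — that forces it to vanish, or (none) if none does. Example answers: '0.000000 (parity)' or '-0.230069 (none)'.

0.000000 (triangle)

triangle: need 4≤l₃≤8, have 3; I=0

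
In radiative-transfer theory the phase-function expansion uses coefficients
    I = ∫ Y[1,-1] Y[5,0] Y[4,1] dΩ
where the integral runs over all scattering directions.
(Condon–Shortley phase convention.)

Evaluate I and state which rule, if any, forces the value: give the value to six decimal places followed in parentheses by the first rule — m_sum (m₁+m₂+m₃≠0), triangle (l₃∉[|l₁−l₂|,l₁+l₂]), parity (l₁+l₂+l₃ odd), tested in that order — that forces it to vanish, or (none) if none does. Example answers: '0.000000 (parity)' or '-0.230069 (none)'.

Rules hold: Σm=0, L=10 even, 4≤4≤6.
N = 3·11·9 = 297
Δ = 2!·0!·8!/11! = 1/495
Racah Σ t=1..1: t=1:−1/576 = -1/576
⇒ 3j(1 5 4; 0 0 0)² = 5/99, sgn -1
Racah Σ t=2..2: t=2:+1/1440 = 1/1440
⇒ 3j(1 5 4; -1 0 1)² = 2/99, sgn -1
4πI² = N·(3j₀)²·(3jₘ)² = 10/33
I = +1·√(0.30303/4π) = 0.15528807
No selection rule forces the value: the integral is nonzero (none).

0.155288 (none)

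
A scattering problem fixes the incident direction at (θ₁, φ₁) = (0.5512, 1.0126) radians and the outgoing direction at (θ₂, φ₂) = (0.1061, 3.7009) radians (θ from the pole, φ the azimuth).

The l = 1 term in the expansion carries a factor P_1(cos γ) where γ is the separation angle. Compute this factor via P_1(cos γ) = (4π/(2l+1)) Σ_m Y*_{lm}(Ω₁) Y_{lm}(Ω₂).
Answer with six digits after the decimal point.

0.797246

Expand P_1 via completeness: Σ_{m} conj(Y_{1,m}) at Ω₁ times Y_{1,m} at Ω₂ —
  m=-1: Y*=0.09584 + 0.15347j  Y=-0.03101 + 0.01941j  product -0.00595 - 0.00290j
  m=+0: Y*=0.41624 + 0.00000j  Y=0.48585 + 0.00000j  product 0.20223 + 0.00000j
  m=+1: Y*=-0.09584 + 0.15347j  Y=0.03101 + 0.01941j  product -0.00595 + 0.00290j
Accumulated sum 0.19033 + 0.00000j; after 4π/(2l+1) scaling, 0.79725 + 0.00000j ⇒ P_1 = 0.797246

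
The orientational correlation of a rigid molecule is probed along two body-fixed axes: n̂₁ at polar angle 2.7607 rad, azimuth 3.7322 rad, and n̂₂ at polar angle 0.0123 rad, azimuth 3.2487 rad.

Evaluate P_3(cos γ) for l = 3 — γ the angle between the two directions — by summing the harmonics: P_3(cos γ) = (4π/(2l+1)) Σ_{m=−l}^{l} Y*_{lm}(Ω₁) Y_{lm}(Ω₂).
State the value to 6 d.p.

Expand P_3 via completeness: Σ_{m} conj(Y_{3,m}) at Ω₁ times Y_{3,m} at Ω₂ —
  m=-3: Y*=+0.004280-0.021003i  Y=-0.000001+0.000000i  product +0.000000+0.000000i
  m=-2: Y*=-0.049797-0.121289i  Y=+0.000151-0.000033i  product -0.000012-0.000017i
  m=-1: Y*=-0.330207-0.221383i  Y=-0.015806+0.001699i  product +0.005595+0.002938i
  m=+0: Y*=-0.453484-0.000000i  Y=+0.746014+0.000000i  product -0.338305-0.000000i
  m=+1: Y*=+0.330207-0.221383i  Y=+0.015806+0.001699i  product +0.005595-0.002938i
  m=+2: Y*=-0.049797+0.121289i  Y=+0.000151+0.000033i  product -0.000012+0.000017i
  m=+3: Y*=-0.004280-0.021003i  Y=+0.000001+0.000000i  product +0.000000-0.000000i
Total Σ_m = -0.327137+0.000000i. Multiply by 1.795196: -0.587275+0.000000i. P_3(cos γ) = -0.587275

-0.587275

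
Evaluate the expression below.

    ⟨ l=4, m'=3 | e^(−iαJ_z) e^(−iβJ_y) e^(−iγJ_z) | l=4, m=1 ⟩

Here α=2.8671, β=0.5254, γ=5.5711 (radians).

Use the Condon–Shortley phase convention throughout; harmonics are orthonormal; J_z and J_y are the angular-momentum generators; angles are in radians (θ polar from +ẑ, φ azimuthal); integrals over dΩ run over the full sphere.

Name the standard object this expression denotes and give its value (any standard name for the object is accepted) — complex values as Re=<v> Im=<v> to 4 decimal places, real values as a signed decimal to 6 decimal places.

Wigner D-matrix element, Re=-0.0134 Im=-0.3816

This is a Wigner D-matrix element — the rotation-matrix element ⟨l m'| R(α,β,γ) |l m⟩ in the angular-momentum basis.
First d^4_{3,1}(β=0.5254), then the phase factors e^{-i(3)α} and e^{-i(1)γ}:
Half-angle: c=0.965692, s=0.259689. N=√(5040·1·120·6)=1904.940944
Admissible k: 0..1 (factorial args all ≥0)
  k=0: (−1)^2·1904.9409/(240)·0.9657^6·0.2597^2 = +0.434120
  k=1: (−1)^3·1904.9409/(144)·0.9657^4·0.2597^4 = -0.052322
d^4_{3,1}(0.5254) = +0.434120 -0.052322 = +0.381797
Attach z-rotation phases: D = e^{-i(3)(2.8671)}·(+0.381797)·e^{-i(1)(5.5711)} = -0.013449-0.381561i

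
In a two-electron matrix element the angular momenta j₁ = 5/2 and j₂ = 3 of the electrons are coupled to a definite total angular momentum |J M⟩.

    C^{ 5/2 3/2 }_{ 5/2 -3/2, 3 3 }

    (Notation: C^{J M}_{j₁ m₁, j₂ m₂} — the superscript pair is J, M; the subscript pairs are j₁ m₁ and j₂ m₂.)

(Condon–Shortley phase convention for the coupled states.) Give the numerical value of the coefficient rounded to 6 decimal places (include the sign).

√[6·3!2!3!/9! · 1!4!6!0!4!1!] = √(3456/7)
  +(−1)^3/∏(3,0,1,3,1,0)! = -1/36  (running -1/36)
⟨..|..⟩ = √(3456/7)·(-1/36) = -0.617213

-0.617213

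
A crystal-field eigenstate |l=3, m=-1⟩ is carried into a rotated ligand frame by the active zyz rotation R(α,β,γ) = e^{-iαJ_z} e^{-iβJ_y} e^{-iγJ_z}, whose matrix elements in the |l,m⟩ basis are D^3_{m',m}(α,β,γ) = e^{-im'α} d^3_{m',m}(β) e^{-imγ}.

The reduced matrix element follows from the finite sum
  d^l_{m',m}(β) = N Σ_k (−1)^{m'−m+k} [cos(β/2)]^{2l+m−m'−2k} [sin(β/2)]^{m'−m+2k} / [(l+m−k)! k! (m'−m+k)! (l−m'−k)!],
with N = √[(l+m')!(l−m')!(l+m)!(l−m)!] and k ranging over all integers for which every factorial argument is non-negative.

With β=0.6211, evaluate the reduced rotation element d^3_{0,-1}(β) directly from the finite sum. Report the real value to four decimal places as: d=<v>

d=-0.5813

d^3_{0,-1}(β=0.6211) via the finite sum:
Half-angle: c=0.952166, s=0.305582. N=√(6·6·2·24)=41.569219
k: max(0,(-1)−(0))=0 … min(3+(-1),3−(0))=2
  k=0: (−1)^1·41.5692/(12)·0.9522^5·0.3056^1 = -0.828479
  k=1: (−1)^2·41.5692/(4)·0.9522^3·0.3056^3 = +0.255997
  k=2: (−1)^3·41.5692/(12)·0.9522^1·0.3056^5 = -0.008789
d^3_{0,-1}(0.6211) = -0.828479 +0.255997 -0.008789 = -0.581271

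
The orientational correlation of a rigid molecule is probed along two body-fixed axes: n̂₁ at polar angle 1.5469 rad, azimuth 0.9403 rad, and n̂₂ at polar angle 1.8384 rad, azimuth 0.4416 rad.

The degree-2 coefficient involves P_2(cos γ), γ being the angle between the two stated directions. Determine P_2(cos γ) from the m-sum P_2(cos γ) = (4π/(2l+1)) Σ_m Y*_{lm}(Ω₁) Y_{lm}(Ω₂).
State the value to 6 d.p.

0.559377

Addition theorem: P_2(cos γ) = (4π/5) Σ_m Y*_{lm}(Ω₁) Y_{lm}(Ω₂), m = −2…2:
  m=-2: Y*=-0.11770 + 0.36767j  Y=0.22802 - 0.27763j  product 0.07524 + 0.11651j
  m=-1: Y*=0.01088 + 0.01491j  Y=-0.17811 + 0.08420j  product -0.00319 - 0.00174j
  m=+0: Y*=-0.31485 + 0.00000j  Y=-0.24924 + 0.00000j  product 0.07847 + 0.00000j
  m=+1: Y*=-0.01088 + 0.01491j  Y=0.17811 + 0.08420j  product -0.00319 + 0.00174j
  m=+2: Y*=-0.11770 - 0.36767j  Y=0.22802 + 0.27763j  product 0.07524 - 0.11651j
Total Σ_m = 0.22257 + 0.00000j. Multiply by 2.513274: 0.55938 + 0.00000j. P_2(cos γ) = 0.559377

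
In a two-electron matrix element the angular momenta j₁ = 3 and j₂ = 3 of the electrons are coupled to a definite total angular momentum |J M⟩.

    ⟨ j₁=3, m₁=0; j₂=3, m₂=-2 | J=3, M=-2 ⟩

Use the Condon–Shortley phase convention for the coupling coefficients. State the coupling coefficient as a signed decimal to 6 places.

√[7·3!3!3!/10! · 3!3!1!5!1!5!] = √(216)
  +(−1)^0/∏(0,3,3,1,0,2)! = 1/72  (running 1/72)
  +(−1)^1/∏(1,2,2,0,1,3)! = -1/24  (running -1/36)
⟨..|..⟩ = √(216)·(-1/36) = -0.408248

-0.408248  (= −√(1/6))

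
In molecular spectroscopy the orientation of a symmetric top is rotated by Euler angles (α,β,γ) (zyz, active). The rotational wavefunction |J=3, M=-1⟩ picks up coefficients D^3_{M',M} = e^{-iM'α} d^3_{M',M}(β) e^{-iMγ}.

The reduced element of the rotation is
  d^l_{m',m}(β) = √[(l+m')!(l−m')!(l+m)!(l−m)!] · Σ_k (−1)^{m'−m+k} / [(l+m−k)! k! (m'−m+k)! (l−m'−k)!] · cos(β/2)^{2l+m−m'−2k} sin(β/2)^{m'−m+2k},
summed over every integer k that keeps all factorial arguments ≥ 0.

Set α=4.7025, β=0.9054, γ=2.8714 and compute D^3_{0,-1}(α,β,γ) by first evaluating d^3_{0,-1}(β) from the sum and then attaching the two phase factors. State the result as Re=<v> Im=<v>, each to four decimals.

D^3_{0,-1}(4.7025,0.9054,2.8714) = e^{-i·0·4.7025}·d^3_{0,-1}(0.9054)·e^{-i·-1·2.8714}. Compute d first:
c=cos(0.905400/2)=0.899269, s=sin(0.905400/2)=0.437395; N=√[6·6·2·24]=41.569219
k: max(0,(-1)−(0))=0 … min(3+(-1),3−(0))=2
  k=0: (−1)^1·41.5692/(12)·0.8993^5·0.4374^1 = -0.891074
  k=1: (−1)^2·41.5692/(4)·0.8993^3·0.4374^3 = +0.632417
  k=2: (−1)^3·41.5692/(12)·0.8993^1·0.4374^5 = -0.049871
d^3_{0,-1}(0.9054) = -0.891074 +0.632417 -0.049871 = -0.308529
D = (+1.000000+0.000000i)·(-0.308529)·(-0.963719+0.266917i) = +0.297335-0.082352i

Re=0.2973 Im=-0.0824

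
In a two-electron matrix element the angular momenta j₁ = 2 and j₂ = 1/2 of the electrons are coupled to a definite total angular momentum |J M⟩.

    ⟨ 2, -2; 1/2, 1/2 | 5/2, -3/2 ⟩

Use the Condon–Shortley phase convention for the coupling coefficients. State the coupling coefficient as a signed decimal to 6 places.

+√(1/5) = +0.447214

j₁+j₂−J=0  J+j₁−j₂=4  J−j₁+j₂=1  j₁+j₂+J+1=6
(j₁±m₁, j₂±m₂, J±M) = (0,4,1,0,1,4)
P² = 576/5
sum k=0..0:
  [0] +1/24 = 1/24
S = 1/24
C² = P²·S² = 1/5 ; C = +0.447214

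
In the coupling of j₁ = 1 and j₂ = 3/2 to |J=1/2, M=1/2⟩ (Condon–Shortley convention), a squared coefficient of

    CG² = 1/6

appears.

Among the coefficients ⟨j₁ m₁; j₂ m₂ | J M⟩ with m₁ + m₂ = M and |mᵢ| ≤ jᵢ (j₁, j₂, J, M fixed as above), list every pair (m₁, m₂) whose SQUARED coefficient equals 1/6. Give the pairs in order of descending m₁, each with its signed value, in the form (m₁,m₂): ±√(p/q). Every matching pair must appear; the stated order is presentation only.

Admissible pairs with m₁+m₂ = M = 1/2: (-1,3/2), (0,1/2), (1,-1/2)
  (m₁,m₂)=(1,-1/2): CG² = 1/6, CG = +√(1/6)   ← matches the target
  (m₁,m₂)=(0,1/2): CG² = 1/3, CG = −√(1/3)
  (m₁,m₂)=(-1,3/2): CG² = 1/2, CG = +√(1/2)
Pairs with CG² = 1/6: (1,-1/2): +√(1/6)

(1,-1/2): +√(1/6)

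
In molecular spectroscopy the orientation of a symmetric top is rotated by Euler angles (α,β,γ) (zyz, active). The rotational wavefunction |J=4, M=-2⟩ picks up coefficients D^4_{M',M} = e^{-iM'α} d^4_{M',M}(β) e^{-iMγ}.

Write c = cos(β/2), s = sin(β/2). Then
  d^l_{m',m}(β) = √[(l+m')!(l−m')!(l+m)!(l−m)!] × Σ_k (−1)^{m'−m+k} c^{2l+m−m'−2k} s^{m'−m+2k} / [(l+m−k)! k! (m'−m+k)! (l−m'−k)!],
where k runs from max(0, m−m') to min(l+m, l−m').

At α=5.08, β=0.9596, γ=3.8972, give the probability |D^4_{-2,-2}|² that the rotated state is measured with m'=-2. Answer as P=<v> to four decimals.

P=0.1943

Split into d^4_{-2,-2}(β=0.9596) × two z-phases.
With c≡cos(β/2)=0.887087 and s≡sin(β/2)=0.461602, N=[2·720·2·720]^{1/2}=1440.000000
The bounds max(0,m−m')=0 and min(l+m,l−m')=2 give 3 terms
  k=0: (−1)^0·1440.0000/(1440)·0.8871^8·0.4616^0 = +0.383469
  k=1: (−1)^1·1440.0000/(120)·0.8871^6·0.4616^2 = -1.245989
  k=2: (−1)^2·1440.0000/(96)·0.8871^4·0.4616^4 = +0.421722
d^4_{-2,-2}(0.9596) = +0.383469 -1.245989 +0.421722 = -0.440797
|D^4_{-2,-2}|² = |d^4_{-2,-2}(β)|² = (-0.440797)² = 0.194302 (the z-rotation phases have unit modulus)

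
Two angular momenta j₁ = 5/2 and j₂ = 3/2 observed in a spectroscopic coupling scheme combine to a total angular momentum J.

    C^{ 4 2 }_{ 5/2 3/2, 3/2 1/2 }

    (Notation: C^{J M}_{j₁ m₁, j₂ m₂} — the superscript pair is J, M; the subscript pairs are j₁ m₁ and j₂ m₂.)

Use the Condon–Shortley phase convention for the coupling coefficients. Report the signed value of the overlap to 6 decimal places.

triangle: 0!*5!*3!/9! = 720/362880
(j±m)!: 4!*1!*2!*1!*6!*2! = 69120
prefactor² = (2J+1)*Δ*N² = 8640/7
  k=0: +1/(0!*0!*1!*2!*4!*1!) = 1/48
Σ = 1/48  ⇒  CG² = 8640/7*(1/48)² = 15/28
CG = +√(15/28) = +0.731925

+0.731925  (= +√(15/28))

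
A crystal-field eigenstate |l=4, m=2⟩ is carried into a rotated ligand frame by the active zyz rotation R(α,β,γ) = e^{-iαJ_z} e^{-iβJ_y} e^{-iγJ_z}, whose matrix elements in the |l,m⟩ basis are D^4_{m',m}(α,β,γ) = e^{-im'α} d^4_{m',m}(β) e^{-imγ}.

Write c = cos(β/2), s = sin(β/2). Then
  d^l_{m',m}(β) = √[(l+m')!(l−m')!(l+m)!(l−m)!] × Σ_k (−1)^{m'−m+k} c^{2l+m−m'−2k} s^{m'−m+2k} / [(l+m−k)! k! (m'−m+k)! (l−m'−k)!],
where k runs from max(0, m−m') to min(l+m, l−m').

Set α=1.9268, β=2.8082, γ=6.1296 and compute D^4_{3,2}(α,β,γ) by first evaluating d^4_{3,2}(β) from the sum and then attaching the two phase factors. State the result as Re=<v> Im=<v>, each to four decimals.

First d^4_{3,2}(β=2.8082), then the phase factors e^{-i(3)α} and e^{-i(2)γ}:
With c≡cos(β/2)=0.165925 and s≡sin(β/2)=0.986138, N=[5040·1·720·2]^{1/2}=2693.993318
Admissible k: 0..1 (factorial args all ≥0)
  k=0: (−1)^1·2693.9933/(720)·0.1659^7·0.9861^1 = -0.000013
  k=1: (−1)^2·2693.9933/(240)·0.1659^5·0.9861^3 = +0.001354
d^4_{3,2}(2.8082) = -0.000013 +0.001354 = +0.001341
Phases: e^{-i·(3)·1.9268}=+0.876244+0.481868i, e^{-i·(2)·6.1296}=+0.953193+0.302363i ⇒ D=+0.000925+0.000971i

Re=0.0009 Im=0.0010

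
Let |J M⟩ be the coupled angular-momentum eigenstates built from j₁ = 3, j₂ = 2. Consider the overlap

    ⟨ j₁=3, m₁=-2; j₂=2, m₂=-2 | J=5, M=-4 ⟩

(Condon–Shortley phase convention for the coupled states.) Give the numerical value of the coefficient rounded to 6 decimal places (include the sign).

triangle: 0!*6!*4!/11! = 17280/39916800
(j±m)!: 1!*5!*0!*4!*1!*9! = 1045094400
prefactor² = (2J+1)*Δ*N² = 4976640
  k=0: +1/(0!*0!*5!*0!*1!*4!) = 1/2880
Σ = 1/2880  ⇒  CG² = 4976640*(1/2880)² = 3/5
CG = +√(3/5) = +0.774597

+0.774597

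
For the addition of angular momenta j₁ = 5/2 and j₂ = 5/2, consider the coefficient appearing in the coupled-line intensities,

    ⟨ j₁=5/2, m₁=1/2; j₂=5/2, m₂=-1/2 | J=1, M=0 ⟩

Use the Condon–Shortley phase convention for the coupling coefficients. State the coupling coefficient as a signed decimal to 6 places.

+0.119523  (= +√(1/70))

j₁+j₂−J=4  J+j₁−j₂=1  J−j₁+j₂=1  j₁+j₂+J+1=7
(j₁±m₁, j₂±m₂, J±M) = (3,2,2,3,1,1)
P² = 72/35
sum k=1..2:
  [1] −1/6 = -1/6
  [2] +1/4 = 1/4
S = 1/12
C² = P²·S² = 1/70 ; C = +0.119523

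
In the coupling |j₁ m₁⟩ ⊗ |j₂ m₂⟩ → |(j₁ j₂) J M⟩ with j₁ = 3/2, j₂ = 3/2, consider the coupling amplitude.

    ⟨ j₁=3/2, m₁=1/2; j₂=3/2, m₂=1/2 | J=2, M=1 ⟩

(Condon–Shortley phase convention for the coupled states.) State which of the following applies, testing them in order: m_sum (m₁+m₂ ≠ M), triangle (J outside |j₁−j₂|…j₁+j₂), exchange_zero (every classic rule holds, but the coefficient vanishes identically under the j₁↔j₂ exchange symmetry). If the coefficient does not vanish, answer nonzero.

exchange_zero

m-sum: m₁+m₂ = 1/2+1/2 = 1, M = 1  ✓
triangle: |j₁−j₂| = 0 ≤ J = 2 ≤ j₁+j₂ = 3  ✓
exchange: j₁=j₂ and m₁=m₂, and (−1)^(j₁+j₂−J) = (−1)^1 = −1 forces ⟨j₁m₁;j₂m₂|JM⟩ = −⟨j₂m₂;j₁m₁|JM⟩ = −⟨j₁m₁;j₂m₂|JM⟩ ⇒ the coefficient vanishes identically
Racah sum check: Σ_k collapses to 0 ⇒ CG = 0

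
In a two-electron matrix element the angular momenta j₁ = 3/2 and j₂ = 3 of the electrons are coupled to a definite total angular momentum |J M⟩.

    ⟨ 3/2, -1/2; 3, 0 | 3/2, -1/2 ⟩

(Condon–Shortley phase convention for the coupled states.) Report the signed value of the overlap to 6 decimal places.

triangle: 3!×0!×3!/7! = 36/5040
(j±m)!: 1!×2!×3!×3!×1!×2! = 144
prefactor² = (2J+1)×Δ×N² = 144/35
  k=2: +1/(2!×1!×0!×1!×0!×2!) = 1/4
Σ = 1/4  ⇒  CG² = 144/35×(1/4)² = 9/35
CG = +√(9/35) = +0.507093

+0.507093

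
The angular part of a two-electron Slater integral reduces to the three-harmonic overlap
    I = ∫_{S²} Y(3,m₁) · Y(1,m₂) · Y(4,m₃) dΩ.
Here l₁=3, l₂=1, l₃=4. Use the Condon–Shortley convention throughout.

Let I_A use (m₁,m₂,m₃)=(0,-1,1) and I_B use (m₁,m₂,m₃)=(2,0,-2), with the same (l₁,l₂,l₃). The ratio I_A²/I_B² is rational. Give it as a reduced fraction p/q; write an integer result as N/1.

Shared (l₁,l₂,l₃)=(3,1,4): N and (l;000)² cancel in I_A²/I_B².
A: Δ = 0!·6!·2!/9! = 1/252; Racah Σ t=0..0: t=0:+1/72 = 1/72; ⇒ 3j(3 1 4; 0 -1 1)² = 5/126, sgn -1
B: Δ = 0!·6!·2!/9! = 1/252; Racah Σ t=0..0: t=0:+1/120 = 1/120; ⇒ 3j(3 1 4; 2 0 -2)² = 1/21, sgn +1
I_A²/I_B² = (5/126)/(1/21) = 5/6

5/6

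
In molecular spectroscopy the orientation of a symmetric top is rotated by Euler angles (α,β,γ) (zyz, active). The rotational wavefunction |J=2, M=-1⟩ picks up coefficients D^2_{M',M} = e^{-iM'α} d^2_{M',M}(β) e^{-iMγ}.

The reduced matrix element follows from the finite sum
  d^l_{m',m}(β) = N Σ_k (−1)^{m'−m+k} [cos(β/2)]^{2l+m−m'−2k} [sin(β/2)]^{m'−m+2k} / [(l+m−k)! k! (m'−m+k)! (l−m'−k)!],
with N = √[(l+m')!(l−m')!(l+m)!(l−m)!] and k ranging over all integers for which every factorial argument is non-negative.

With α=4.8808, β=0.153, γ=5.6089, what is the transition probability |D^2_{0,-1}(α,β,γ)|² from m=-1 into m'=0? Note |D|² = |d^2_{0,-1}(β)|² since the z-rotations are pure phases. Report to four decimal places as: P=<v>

D^2_{0,-1}(4.8808,0.1530,5.6089) = e^{-i·0·4.8808}·d^2_{0,-1}(0.1530)·e^{-i·-1·5.6089}. Compute d first:
Half-angle: c=0.997075, s=0.076425. N=√(2·2·1·6)=4.898979
k: max(0,(-1)−(0))=0 … min(2+(-1),2−(0))=1
  k=0: (−1)^1·4.8990/(2)·0.9971^3·0.0764^1 = -0.185566
  k=1: (−1)^2·4.8990/(2)·0.9971^1·0.0764^3 = +0.001090
d^2_{0,-1}(0.1530) = -0.185566 +0.001090 = -0.184475
|D^2_{0,-1}|² = |d^2_{0,-1}(β)|² = (-0.184475)² = 0.034031 (the z-rotation phases have unit modulus)

P=0.0340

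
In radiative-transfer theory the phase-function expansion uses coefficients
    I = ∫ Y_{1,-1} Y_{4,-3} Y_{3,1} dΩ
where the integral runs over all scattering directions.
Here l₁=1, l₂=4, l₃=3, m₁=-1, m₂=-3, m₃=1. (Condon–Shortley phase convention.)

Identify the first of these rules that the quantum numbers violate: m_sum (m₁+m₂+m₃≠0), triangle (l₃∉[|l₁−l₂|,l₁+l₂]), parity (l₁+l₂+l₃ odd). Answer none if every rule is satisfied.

m_sum

azimuthal sum: -1 − 3 + 1 = -3  ✗
3 ≤ 3 ≤ 5 (triangle on l)
L = 1 + 4 + 3 = 8 (even)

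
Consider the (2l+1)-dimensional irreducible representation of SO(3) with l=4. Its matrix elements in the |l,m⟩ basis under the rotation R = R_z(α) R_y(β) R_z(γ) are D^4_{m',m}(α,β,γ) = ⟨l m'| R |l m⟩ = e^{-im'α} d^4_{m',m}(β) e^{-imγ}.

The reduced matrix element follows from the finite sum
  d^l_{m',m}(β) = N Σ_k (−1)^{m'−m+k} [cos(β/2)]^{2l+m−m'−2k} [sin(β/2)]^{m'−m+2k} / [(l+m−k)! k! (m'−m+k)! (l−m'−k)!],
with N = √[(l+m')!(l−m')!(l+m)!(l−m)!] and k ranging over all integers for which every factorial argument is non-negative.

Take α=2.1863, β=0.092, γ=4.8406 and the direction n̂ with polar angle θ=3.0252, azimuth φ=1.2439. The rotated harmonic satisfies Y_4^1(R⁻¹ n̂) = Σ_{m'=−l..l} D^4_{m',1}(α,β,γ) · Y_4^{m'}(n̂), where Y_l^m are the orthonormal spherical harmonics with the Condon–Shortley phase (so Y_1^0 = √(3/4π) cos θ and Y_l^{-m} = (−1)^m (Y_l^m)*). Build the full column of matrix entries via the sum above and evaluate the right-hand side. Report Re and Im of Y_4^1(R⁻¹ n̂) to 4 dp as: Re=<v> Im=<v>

Re=0.1985 Im=0.2551

Need the full column D^4_{m',1} for m'=−4..4 at α=2.1863, β=0.0920, γ=4.8406.
cos(β/2)=0.998942, sin(β/2)=0.045984
d^4_{-4,1}: single k=5 term ⇒ +0.000002;  D = -0.000001-0.000001i
d^4_{-3,1}: k∈[4..5] ⇒ +0.000059 -0.000000 = +0.000059;  D = -0.000009+0.000058i
d^4_{-2,1}: k∈[3..5] ⇒ +0.001368 -0.000004 +0.000000 = +0.001363;  D = +0.001217-0.000615i
d^4_{-1,1}: k∈[2..5] ⇒ +0.021011 -0.000134 +0.000000 -0.000000 = +0.020878;  D = -0.018448-0.009776i
d^4_{0,1}: k∈[1..4] ⇒ +0.204128 -0.002595 +0.000005 -0.000000 = +0.201538;  D = +0.025769+0.199884i
d^4_{1,1}: k∈[0..3] ⇒ +0.991569 -0.031517 +0.000134 -0.000000 = +0.960185;  D = +0.706657-0.650071i
d^4_{2,1}: k∈[0..2] ⇒ -0.193653 +0.002052 -0.000003 = -0.191604;  D = +0.187331+0.040237i
d^4_{3,1}: k∈[0..1] ⇒ +0.016677 -0.000059 = +0.016618;  D = +0.006531+0.015281i
d^4_{4,1}: single k=0 term ⇒ -0.000724;  D = -0.000379+0.000617i
Y_4^{m'}(θ=3.0252,φ=1.2439) and Σ D·Y over m':
  (-0.0000-0.0000i)·(+0.0000+0.0001i)  (-0.0000+0.0001i)·(+0.0016-0.0011i)  (+0.0012-0.0006i)·(-0.0211-0.0162i)  (-0.0184-0.0098i)·(-0.0684+0.2018i)  (+0.0258+0.1999i)·(+0.7899+0.0000i)  (+0.7067-0.6501i)·(+0.0684+0.2018i)  (+0.1873+0.0402i)·(-0.0211+0.0162i)  (+0.0065+0.0153i)·(-0.0016-0.0011i)  (-0.0004+0.0006i)·(+0.0000-0.0001i)
Y_4^1(R⁻¹ n̂) = +0.198513+0.255119i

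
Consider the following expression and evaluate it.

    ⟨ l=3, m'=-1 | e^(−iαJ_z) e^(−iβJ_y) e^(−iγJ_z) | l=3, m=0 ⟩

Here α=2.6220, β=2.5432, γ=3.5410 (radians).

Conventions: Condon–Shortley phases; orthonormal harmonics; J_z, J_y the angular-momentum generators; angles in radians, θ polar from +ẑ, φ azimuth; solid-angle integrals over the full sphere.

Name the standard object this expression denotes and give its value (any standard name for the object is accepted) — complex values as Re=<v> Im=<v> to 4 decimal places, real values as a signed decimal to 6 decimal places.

Wigner D-matrix element, Re=-0.5110 Im=0.2923

This is a Wigner D-matrix element — the rotation-matrix element ⟨l m'| R(α,β,γ) |l m⟩ in the angular-momentum basis.
Split into d^3_{-1,0}(β=2.5432) × two z-phases.
With c≡cos(β/2)=0.294752 and s≡sin(β/2)=0.955574, N=[2·24·6·6]^{1/2}=41.569219
k: max(0,(0)−(-1))=1 … min(3+(0),3−(-1))=3
  k=1: (−1)^0·41.5692/(12)·0.2948^5·0.9556^1 = +0.007364
  k=2: (−1)^1·41.5692/(4)·0.2948^3·0.9556^3 = -0.232207
  k=3: (−1)^2·41.5692/(12)·0.2948^1·0.9556^5 = +0.813521
d^3_{-1,0}(2.5432) = +0.007364 -0.232207 +0.813521 = +0.588678
Attach z-rotation phases: D = e^{-i(-1)(2.6220)}·(+0.588678)·e^{-i(0)(3.5410)} = -0.510985+0.292294i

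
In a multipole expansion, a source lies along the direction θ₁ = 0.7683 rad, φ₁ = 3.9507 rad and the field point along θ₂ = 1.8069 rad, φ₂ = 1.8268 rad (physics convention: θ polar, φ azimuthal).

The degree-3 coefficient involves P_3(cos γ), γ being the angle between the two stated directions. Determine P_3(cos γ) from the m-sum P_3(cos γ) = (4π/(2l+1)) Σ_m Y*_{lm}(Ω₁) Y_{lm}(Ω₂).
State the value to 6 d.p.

0.426784

Summing Y*_{l m}(θ₁,φ₁)·Y_{l m}(θ₂,φ₂) over m ∈ [−3, 3]; prefactor 4π/(2·3+1) = 1.795196:
  term(m=-3) = 0.05348 + 0.00475j   from Y*(Ω₁)=0.10579 - 0.09172j, Y(Ω₂)=0.26639 + 0.27582j
  term(m=-2) = 0.03593 + 0.07170j   from Y*(Ω₁)=-0.01682 + 0.35449j, Y(Ω₂)=0.19700 - 0.11071j
  term(m=-1) = 0.04270 - 0.06915j   from Y*(Ω₁)=-0.24574 - 0.25768j, Y(Ω₂)=0.05780 + 0.22081j
  term(m=+0) = -0.02647 + 0.00000j   from Y*(Ω₁)=-0.11124 + 0.00000j, Y(Ω₂)=0.23799 + 0.00000j
  term(m=+1) = 0.04270 + 0.06915j   from Y*(Ω₁)=0.24574 - 0.25768j, Y(Ω₂)=-0.05780 + 0.22081j
  term(m=+2) = 0.03593 - 0.07170j   from Y*(Ω₁)=-0.01682 - 0.35449j, Y(Ω₂)=0.19700 + 0.11071j
  term(m=+3) = 0.05348 - 0.00475j   from Y*(Ω₁)=-0.10579 - 0.09172j, Y(Ω₂)=-0.26639 + 0.27582j
Total Σ_m = 0.23774 + 0.00000j. Multiply by 1.795196: 0.42678 + 0.00000j. P_3(cos γ) = 0.426784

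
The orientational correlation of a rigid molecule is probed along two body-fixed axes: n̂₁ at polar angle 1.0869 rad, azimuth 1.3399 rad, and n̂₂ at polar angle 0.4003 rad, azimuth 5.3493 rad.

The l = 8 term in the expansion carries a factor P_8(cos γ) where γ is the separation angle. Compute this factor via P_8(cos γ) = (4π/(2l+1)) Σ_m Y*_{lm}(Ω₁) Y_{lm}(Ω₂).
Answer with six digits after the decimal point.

Term-by-term m-sum for l=8 (normalisation 4π/17 = 0.739198):
  term(m=-8) = 0.00004 - 0.00003j   from Y*(Ω₁)=-0.05302 - 0.18692j, Y(Ω₂)=0.00010 + 0.00025j
  term(m=-7) = -0.00104 - 0.00022j   from Y*(Ω₁)=-0.40804 + 0.01857j, Y(Ω₂)=0.00251 + 0.00065j
  term(m=-6) = 0.00298 + 0.00553j   from Y*(Ω₁)=-0.07500 + 0.39986j, Y(Ω₂)=0.01202 - 0.00972j
  term(m=-5) = 0.00121 - 0.00309j   from Y*(Ω₁)=0.04637 + 0.02050j, Y(Ω₂)=-0.00281 - 0.06537j
  term(m=-4) = 0.06236 - 0.02134j   from Y*(Ω₁)=-0.19818 + 0.26220j, Y(Ω₂)=-0.16620 - 0.11223j
  term(m=-3) = -0.08302 - 0.04956j   from Y*(Ω₁)=0.14407 + 0.17361j, Y(Ω₂)=-0.40404 + 0.14290j
  term(m=-2) = -0.02063 - 0.12402j   from Y*(Ω₁)=-0.20215 + 0.10061j, Y(Ω₂)=-0.16294 + 0.53243j
  term(m=-1) = -0.03797 + 0.04481j   from Y*(Ω₁)=0.06312 + 0.26848j, Y(Ω₂)=0.12665 + 0.17120j
  term(m=+0) = 0.08112 + 0.00000j   from Y*(Ω₁)=-0.18848 + 0.00000j, Y(Ω₂)=-0.43039 + 0.00000j
  term(m=+1) = -0.03797 - 0.04481j   from Y*(Ω₁)=-0.06312 + 0.26848j, Y(Ω₂)=-0.12665 + 0.17120j
  term(m=+2) = -0.02063 + 0.12402j   from Y*(Ω₁)=-0.20215 - 0.10061j, Y(Ω₂)=-0.16294 - 0.53243j
  term(m=+3) = -0.08302 + 0.04956j   from Y*(Ω₁)=-0.14407 + 0.17361j, Y(Ω₂)=0.40404 + 0.14290j
  term(m=+4) = 0.06236 + 0.02134j   from Y*(Ω₁)=-0.19818 - 0.26220j, Y(Ω₂)=-0.16620 + 0.11223j
  term(m=+5) = 0.00121 + 0.00309j   from Y*(Ω₁)=-0.04637 + 0.02050j, Y(Ω₂)=0.00281 - 0.06537j
  term(m=+6) = 0.00298 - 0.00553j   from Y*(Ω₁)=-0.07500 - 0.39986j, Y(Ω₂)=0.01202 + 0.00972j
  term(m=+7) = -0.00104 + 0.00022j   from Y*(Ω₁)=0.40804 + 0.01857j, Y(Ω₂)=-0.00251 + 0.00065j
  term(m=+8) = 0.00004 + 0.00003j   from Y*(Ω₁)=-0.05302 + 0.18692j, Y(Ω₂)=0.00010 - 0.00025j
Accumulated sum -0.07099 - 0.00000j; after 4π/(2l+1) scaling, -0.05248 - 0.00000j ⇒ P_8 = -0.052478

-0.052478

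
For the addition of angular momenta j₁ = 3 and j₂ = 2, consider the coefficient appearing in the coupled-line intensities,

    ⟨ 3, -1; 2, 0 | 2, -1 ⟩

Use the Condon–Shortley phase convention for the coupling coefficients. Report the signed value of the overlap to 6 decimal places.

+√(1/7) = +0.377964

triangle: 3!·3!·1!/8! = 36/40320
(j±m)!: 2!·4!·2!·2!·1!·3! = 1152
prefactor² = (2J+1)·Δ·N² = 36/7
  k=1: −1/(1!·2!·3!·1!·0!·0!) = -1/12
  k=2: +1/(2!·1!·2!·0!·1!·1!) = 1/4
Σ = 1/6  ⇒  CG² = 36/7·(1/6)² = 1/7
CG = +√(1/7) = +0.377964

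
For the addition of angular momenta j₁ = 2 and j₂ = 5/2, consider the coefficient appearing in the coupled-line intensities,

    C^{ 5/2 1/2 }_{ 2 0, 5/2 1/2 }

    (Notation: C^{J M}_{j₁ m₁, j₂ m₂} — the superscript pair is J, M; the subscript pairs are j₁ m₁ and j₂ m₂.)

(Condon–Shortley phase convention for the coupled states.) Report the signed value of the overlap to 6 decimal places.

√[6·2!2!3!/8! · 2!2!3!2!3!2!] = √(72/35)
  +(−1)^0/∏(0,2,2,3,0,0)! = 1/24  (running 1/24)
  +(−1)^1/∏(1,1,1,2,1,1)! = -1/2  (running -11/24)
  +(−1)^2/∏(2,0,0,1,2,2)! = 1/8  (running -1/3)
⟨..|..⟩ = √(72/35)·(-1/3) = -0.478091

-0.478091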